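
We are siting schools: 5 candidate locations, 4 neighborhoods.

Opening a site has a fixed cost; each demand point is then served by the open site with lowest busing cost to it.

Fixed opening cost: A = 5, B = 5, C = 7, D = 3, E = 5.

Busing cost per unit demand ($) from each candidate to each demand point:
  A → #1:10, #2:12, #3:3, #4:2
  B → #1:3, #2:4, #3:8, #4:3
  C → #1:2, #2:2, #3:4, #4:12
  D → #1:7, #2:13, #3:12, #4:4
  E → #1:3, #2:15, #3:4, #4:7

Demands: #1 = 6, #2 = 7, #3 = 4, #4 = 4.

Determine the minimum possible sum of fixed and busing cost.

58

Open {A, C}: assign each demand point to its cheapest open site.
  #1→C 6×2=12, #2→C 7×2=14, #3→A 4×3=12, #4→A 4×2=8
  busing cost 46, fixed 12 → total 58.
Compare {A, C, D}: busing cost 46 + fixed 15 = 61.
Compare {A, B, C}: busing cost 46 + fixed 17 = 63.
Compare {A, C, E}: busing cost 46 + fixed 17 = 63.
All other subsets cost ≥ 61. Minimum total cost: 58.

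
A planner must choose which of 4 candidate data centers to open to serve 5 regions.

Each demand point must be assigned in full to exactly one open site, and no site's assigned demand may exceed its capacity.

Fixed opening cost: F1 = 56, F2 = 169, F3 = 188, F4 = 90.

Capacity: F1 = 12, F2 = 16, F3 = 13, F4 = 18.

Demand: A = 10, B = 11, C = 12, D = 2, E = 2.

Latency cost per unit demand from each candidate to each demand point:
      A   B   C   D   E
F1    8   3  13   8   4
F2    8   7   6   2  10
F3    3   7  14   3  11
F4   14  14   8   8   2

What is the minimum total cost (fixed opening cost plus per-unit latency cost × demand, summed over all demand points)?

503

Open {F1, F3, F4}; cheapest assignment that respects the capacities:
  F1 (cap 12, load 11): B — cost 11×3 = 33
  F3 (cap 13, load 12): A, D — cost 10×3 + 2×3 = 36
  F4 (cap 18, load 14): C, E — cost 12×8 + 2×2 = 100
  Shipping 169, fixed 334 → total 503.
  Any other capacity-feasible assignment to {F1, F3, F4} ships for at least 169.
Compare {F1, F2, F4}: its best feasible assignment gives total 532.
Compare {F1, F2, F3}: its best feasible assignment gives total 572.
Every other set of open sites that can feasibly serve all demand totals ≥ 532 even under its best assignment. Minimum: 503.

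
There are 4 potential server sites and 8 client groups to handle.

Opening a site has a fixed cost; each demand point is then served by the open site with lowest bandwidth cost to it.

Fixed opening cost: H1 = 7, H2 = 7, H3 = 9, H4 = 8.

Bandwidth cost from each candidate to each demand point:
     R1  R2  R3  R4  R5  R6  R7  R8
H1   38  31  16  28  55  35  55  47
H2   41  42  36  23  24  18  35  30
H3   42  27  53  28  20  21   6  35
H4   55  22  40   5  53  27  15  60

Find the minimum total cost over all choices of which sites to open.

Open {H1, H2, H3, H4}: assign each demand point to its cheapest open site.
  R1→H1 38, R2→H4 22, R3→H1 16, R4→H4 5, R5→H3 20, R6→H2 18, R7→H3 6, R8→H2 30
  bandwidth cost 155, fixed 31 → total 186.
Compare {H1, H3, H4}: bandwidth cost 163 + fixed 24 = 187.
Compare {H1, H2, H4}: bandwidth cost 168 + fixed 22 = 190.
Compare {H1, H2, H3}: bandwidth cost 178 + fixed 23 = 201.
All other subsets cost ≥ 187. Minimum total cost: 186.

186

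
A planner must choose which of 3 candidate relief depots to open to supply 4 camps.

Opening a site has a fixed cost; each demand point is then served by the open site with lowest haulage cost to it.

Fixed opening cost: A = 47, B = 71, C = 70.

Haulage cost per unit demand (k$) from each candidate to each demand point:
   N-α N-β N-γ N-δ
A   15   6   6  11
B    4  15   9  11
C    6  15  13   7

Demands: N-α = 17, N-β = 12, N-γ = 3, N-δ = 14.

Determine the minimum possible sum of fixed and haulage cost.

407

Open {A, C}: assign each demand point to its cheapest open site.
  N-α→C 17×6=102, N-β→A 12×6=72, N-γ→A 3×6=18, N-δ→C 14×7=98
  haulage cost 290, fixed 117 → total 407.
Compare {A, B}: haulage cost 312 + fixed 118 = 430.
Compare {A, B, C}: haulage cost 256 + fixed 188 = 444.
Compare {C}: haulage cost 419 + fixed 70 = 489.
All other subsets cost ≥ 430. Minimum total cost: 407.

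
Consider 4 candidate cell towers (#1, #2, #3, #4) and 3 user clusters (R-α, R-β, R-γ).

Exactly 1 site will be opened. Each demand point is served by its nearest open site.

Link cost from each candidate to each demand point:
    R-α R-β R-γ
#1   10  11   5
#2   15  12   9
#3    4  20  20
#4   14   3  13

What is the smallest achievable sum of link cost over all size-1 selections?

Open {#1}.
  R-α→#1 10, R-β→#1 11, R-γ→#1 5  ⇒ total 26.
Compare {#4}: total 30.
Compare {#2}: total 36.
No size-1 selection does better; minimum is 26.

26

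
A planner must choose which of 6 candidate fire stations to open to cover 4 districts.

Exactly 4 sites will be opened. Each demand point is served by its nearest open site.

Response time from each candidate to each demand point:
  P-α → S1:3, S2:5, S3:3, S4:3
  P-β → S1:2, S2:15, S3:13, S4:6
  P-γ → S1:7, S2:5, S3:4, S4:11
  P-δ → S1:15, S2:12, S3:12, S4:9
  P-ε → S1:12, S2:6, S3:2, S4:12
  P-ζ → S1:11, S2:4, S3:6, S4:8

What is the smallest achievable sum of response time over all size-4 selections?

Open {P-α, P-β, P-ε, P-ζ}.
  S1→P-β 2, S2→P-ζ 4, S3→P-ε 2, S4→P-α 3  ⇒ total 11.
Compare {P-α, P-β, P-γ, P-ε}: total 12.
Compare {P-α, P-β, P-γ, P-ζ}: total 12.
No size-4 selection does better; minimum is 11.

11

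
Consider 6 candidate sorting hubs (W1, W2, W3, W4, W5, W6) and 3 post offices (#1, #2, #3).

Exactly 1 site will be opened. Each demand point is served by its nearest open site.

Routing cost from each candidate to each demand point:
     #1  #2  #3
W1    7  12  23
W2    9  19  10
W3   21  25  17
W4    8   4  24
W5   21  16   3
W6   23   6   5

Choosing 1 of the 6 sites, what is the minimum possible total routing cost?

34

Open {W6}.
  #1→W6 23, #2→W6 6, #3→W6 5  ⇒ total 34.
Compare {W4}: total 36.
Compare {W2}: total 38.
No size-1 selection does better; minimum is 34.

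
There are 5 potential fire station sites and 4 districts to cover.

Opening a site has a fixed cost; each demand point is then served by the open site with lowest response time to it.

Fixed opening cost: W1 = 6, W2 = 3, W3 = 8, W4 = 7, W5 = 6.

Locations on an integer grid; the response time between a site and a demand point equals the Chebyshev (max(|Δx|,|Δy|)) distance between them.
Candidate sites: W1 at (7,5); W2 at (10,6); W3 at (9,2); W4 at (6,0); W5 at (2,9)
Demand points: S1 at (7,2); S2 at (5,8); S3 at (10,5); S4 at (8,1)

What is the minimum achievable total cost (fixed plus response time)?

18

Open {W2}: assign each demand point to its cheapest open site.
  S1→W2 4, S2→W2 5, S3→W2 1, S4→W2 5
  response time 15, fixed 3 → total 18.
Compare {W1}: response time 13 + fixed 6 = 19.
Compare {W3}: response time 12 + fixed 8 = 20.
Compare {W1, W2}: response time 11 + fixed 9 = 20.
All other subsets cost ≥ 19. Minimum total cost: 18.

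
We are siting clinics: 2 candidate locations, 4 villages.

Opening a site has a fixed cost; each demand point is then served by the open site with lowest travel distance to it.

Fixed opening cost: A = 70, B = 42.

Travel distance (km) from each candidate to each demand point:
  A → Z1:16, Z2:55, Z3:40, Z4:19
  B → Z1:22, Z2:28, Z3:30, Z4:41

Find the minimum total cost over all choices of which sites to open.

163

Open {B}: assign each demand point to its cheapest open site.
  Z1→B 22, Z2→B 28, Z3→B 30, Z4→B 41
  travel distance 121, fixed 42 → total 163.
Compare {A}: travel distance 130 + fixed 70 = 200.
Compare {A, B}: travel distance 93 + fixed 112 = 205.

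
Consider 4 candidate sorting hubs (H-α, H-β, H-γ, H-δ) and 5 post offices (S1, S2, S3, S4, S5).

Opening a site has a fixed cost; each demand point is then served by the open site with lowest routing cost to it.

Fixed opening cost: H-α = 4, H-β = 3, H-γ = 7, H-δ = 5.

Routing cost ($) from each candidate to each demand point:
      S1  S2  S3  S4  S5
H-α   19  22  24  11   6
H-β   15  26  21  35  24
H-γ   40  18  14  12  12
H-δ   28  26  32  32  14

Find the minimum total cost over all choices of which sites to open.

Open {H-α, H-β, H-γ}: assign each demand point to its cheapest open site.
  S1→H-β 15, S2→H-γ 18, S3→H-γ 14, S4→H-α 11, S5→H-α 6
  routing cost 64, fixed 14 → total 78.
Compare {H-α, H-γ}: routing cost 68 + fixed 11 = 79.
Compare {H-β, H-γ}: routing cost 71 + fixed 10 = 81.
Compare {H-α, H-β}: routing cost 75 + fixed 7 = 82.
All other subsets cost ≥ 79. Minimum total cost: 78.

78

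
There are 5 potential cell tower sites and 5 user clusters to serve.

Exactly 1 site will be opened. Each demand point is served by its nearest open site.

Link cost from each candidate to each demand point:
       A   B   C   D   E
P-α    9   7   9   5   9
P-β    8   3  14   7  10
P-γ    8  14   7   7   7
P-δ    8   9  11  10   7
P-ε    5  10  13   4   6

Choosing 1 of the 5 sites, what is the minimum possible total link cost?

38

Open {P-ε}.
  A→P-ε 5, B→P-ε 10, C→P-ε 13, D→P-ε 4, E→P-ε 6  ⇒ total 38.
Compare {P-α}: total 39.
Compare {P-β}: total 42.
No size-1 selection does better; minimum is 38.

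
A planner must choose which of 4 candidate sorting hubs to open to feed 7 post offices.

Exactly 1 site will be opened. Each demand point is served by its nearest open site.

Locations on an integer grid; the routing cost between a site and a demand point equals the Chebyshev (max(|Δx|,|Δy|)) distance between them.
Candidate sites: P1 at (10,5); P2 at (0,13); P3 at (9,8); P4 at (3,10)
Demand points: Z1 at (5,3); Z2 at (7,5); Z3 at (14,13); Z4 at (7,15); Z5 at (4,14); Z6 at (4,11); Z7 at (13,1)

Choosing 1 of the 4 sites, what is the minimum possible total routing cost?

Open {P3}.
  Z1→P3 5, Z2→P3 3, Z3→P3 5, Z4→P3 7, Z5→P3 6, Z6→P3 5, Z7→P3 7  ⇒ total 38.
Compare {P4}: total 43.
Compare {P1}: total 45.
No size-1 selection does better; minimum is 38.

38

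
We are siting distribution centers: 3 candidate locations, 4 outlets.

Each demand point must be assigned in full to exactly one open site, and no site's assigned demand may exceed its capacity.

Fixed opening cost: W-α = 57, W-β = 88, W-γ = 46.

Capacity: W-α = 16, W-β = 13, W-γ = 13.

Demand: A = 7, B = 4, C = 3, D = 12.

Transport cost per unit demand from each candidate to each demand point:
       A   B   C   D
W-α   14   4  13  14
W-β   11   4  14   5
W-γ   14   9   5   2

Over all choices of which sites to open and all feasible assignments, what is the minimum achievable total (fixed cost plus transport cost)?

Open {W-α, W-γ}; cheapest assignment that respects the capacities:
  W-α (cap 16, load 14): A, B, C — cost 7×14 + 4×4 + 3×13 = 153
  W-γ (cap 13, load 12): D — cost 12×2 = 24
  Shipping 177, fixed 103 → total 280.
  Any other capacity-feasible assignment to {W-α, W-γ} ships for at least 177.
Compare {W-α, W-β, W-γ}: its best feasible assignment gives total 347.
Compare {W-α, W-β}: its best feasible assignment gives total 358.
Every other set of open sites that can feasibly serve all demand totals ≥ 347 even under its best assignment. Minimum: 280.

280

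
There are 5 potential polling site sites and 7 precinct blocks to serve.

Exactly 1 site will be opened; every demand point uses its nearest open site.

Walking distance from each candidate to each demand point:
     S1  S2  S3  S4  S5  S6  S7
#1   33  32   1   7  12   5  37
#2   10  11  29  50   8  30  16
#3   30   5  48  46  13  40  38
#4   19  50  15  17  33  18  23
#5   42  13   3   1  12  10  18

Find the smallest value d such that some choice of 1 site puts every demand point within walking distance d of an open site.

Open {#1}.
  Farthest demand point is S7 at walking distance 37 (to #1); all others are ≤ 37.
With {#5} the worst case is 42.
With {#3} the worst case is 48.
No size-1 selection achieves below 37.

37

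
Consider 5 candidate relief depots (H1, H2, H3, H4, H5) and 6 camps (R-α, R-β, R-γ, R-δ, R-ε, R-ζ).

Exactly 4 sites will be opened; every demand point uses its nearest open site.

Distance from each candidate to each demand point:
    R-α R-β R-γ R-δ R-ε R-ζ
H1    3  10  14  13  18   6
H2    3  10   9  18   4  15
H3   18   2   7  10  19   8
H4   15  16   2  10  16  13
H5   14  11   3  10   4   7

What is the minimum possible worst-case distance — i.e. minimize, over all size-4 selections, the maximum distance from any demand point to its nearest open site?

10

Open {H1, H2, H3, H4}.
  Farthest demand point is R-δ at distance 10 (to H3); all others are ≤ 10.
With {H1, H2, H3, H5} the worst case is 10.
With {H1, H2, H4, H5} the worst case is 10.
No size-4 selection achieves below 10.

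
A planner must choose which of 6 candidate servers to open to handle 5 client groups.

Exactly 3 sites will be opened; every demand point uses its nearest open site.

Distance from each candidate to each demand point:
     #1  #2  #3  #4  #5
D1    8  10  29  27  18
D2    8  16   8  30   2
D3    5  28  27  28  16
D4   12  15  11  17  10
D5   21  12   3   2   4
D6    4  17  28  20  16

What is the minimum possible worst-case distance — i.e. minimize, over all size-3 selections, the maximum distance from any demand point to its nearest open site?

Open {D1, D2, D5}.
  Farthest demand point is #2 at distance 10 (to D1); all others are ≤ 10.
With {D1, D3, D5} the worst case is 10.
With {D1, D4, D5} the worst case is 10.
No size-3 selection achieves below 10.

10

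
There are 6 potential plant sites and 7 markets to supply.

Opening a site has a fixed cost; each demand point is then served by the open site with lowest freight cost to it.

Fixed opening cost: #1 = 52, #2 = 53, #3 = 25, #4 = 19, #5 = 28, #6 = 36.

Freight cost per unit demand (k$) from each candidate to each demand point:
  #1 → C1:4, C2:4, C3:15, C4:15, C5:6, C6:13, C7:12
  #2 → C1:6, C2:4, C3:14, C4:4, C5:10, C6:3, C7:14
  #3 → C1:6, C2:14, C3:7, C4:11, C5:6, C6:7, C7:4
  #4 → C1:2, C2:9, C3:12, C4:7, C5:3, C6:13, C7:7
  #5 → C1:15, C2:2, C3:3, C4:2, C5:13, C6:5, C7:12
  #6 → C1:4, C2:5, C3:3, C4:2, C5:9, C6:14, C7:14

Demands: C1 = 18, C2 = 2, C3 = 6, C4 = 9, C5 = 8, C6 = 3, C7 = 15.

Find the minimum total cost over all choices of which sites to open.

247

Open {#3, #4, #5}: assign each demand point to its cheapest open site.
  C1→#4 18×2=36, C2→#5 2×2=4, C3→#5 6×3=18, C4→#5 9×2=18, C5→#4 8×3=24, C6→#5 3×5=15, C7→#3 15×4=60
  freight cost 175, fixed 72 → total 247.
Compare {#4, #5}: freight cost 220 + fixed 47 = 267.
Compare {#3, #4, #6}: freight cost 187 + fixed 80 = 267.
Compare {#3, #4, #5, #6}: freight cost 175 + fixed 108 = 283.
All other subsets cost ≥ 267. Minimum total cost: 247.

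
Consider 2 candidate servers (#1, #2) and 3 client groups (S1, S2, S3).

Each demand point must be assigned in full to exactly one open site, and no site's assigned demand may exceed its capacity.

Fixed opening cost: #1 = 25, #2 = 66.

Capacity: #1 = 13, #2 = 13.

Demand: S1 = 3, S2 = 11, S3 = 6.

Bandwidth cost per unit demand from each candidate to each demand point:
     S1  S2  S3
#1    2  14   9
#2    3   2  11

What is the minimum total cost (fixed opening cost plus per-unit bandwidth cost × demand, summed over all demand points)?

173

Open {#1, #2}; cheapest assignment that respects the capacities:
  #1 (cap 13, load 9): S1, S3 — cost 3×2 + 6×9 = 60
  #2 (cap 13, load 11): S2 — cost 11×2 = 22
  Shipping 82, fixed 91 → total 173.
  Any other capacity-feasible assignment to {#1, #2} ships for at least 82.
Total demand is 20 and no other set of sites has combined capacity ≥ 20, so {#1, #2} is the only feasible choice of open sites. Minimum: 173.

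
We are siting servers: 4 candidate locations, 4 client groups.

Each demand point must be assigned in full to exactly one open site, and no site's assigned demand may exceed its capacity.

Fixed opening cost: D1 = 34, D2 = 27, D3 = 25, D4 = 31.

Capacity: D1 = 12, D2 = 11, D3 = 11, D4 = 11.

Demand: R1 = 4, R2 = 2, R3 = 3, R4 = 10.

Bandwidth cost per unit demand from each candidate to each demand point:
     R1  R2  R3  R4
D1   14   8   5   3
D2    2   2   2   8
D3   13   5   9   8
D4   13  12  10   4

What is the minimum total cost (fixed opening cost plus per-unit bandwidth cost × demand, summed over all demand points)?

Open {D1, D2}; cheapest assignment that respects the capacities:
  D1 (cap 12, load 10): R4 — cost 10×3 = 30
  D2 (cap 11, load 9): R1, R2, R3 — cost 4×2 + 2×2 + 3×2 = 18
  Shipping 48, fixed 61 → total 109.
  Any other capacity-feasible assignment to {D1, D2} ships for at least 48.
Compare {D2, D4}: its best feasible assignment gives total 116.
Compare {D1, D2, D3}: its best feasible assignment gives total 134.
Every other set of open sites that can feasibly serve all demand totals ≥ 116 even under its best assignment. Minimum: 109.

109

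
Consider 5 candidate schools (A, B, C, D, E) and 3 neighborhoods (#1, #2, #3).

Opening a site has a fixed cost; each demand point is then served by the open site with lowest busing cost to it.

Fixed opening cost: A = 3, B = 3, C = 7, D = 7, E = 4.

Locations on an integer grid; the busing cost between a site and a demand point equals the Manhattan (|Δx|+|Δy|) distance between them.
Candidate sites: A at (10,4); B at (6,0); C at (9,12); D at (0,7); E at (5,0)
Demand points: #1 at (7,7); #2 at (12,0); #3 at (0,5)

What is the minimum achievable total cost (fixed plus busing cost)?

24

Open {A, D}: assign each demand point to its cheapest open site.
  #1→A 6, #2→A 6, #3→D 2
  busing cost 14, fixed 10 → total 24.
Compare {B, D}: busing cost 15 + fixed 10 = 25.
Compare {A}: busing cost 23 + fixed 3 = 26.
Compare {D, E}: busing cost 16 + fixed 11 = 27.
All other subsets cost ≥ 25. Minimum total cost: 24.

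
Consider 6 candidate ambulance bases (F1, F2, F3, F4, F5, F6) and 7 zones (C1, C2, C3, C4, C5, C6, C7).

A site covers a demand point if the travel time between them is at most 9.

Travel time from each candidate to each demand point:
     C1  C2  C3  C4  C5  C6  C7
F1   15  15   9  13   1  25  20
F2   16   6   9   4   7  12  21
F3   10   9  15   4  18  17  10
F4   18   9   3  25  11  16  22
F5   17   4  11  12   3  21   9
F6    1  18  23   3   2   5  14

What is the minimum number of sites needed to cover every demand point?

Coverage sets (demand points within 9 of each site):
  F1: {C3, C5}
  F2: {C2, C3, C4, C5}
  F3: {C2, C4}
  F4: {C2, C3}
  F5: {C2, C5, C7}
  F6: {C1, C4, C5, C6}
No 2 sites suffice: every size-2 union leaves at least one demand point uncovered.
But {F1, F5, F6} covers everything, so the minimum is 3.

3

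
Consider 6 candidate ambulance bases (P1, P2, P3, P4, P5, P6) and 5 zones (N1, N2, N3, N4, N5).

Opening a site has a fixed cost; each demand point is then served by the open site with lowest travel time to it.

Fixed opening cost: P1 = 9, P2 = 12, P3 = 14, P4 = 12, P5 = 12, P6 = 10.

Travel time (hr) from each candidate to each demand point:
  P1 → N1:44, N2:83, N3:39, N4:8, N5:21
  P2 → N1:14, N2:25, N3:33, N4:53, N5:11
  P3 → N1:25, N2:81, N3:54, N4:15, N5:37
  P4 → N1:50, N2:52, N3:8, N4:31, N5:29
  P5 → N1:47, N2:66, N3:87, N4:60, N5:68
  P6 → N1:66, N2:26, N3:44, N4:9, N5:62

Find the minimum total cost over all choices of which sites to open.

99

Open {P1, P2, P4}: assign each demand point to its cheapest open site.
  N1→P2 14, N2→P2 25, N3→P4 8, N4→P1 8, N5→P2 11
  travel time 66, fixed 33 → total 99.
Compare {P2, P4, P6}: travel time 67 + fixed 34 = 101.
Compare {P1, P2, P4, P6}: travel time 66 + fixed 43 = 109.
Compare {P2, P3, P4}: travel time 73 + fixed 38 = 111.
All other subsets cost ≥ 101. Minimum total cost: 99.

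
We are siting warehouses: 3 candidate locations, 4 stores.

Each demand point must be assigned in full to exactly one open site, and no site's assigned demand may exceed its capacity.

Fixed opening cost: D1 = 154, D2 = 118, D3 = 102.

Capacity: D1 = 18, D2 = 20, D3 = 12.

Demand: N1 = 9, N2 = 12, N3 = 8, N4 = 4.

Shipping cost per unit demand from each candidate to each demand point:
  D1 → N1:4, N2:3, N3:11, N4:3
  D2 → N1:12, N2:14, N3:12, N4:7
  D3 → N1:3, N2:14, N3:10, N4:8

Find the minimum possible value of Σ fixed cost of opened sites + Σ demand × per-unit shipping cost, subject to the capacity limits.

524

Open {D1, D2}; cheapest assignment that respects the capacities:
  D1 (cap 18, load 16): N2, N4 — cost 12×3 + 4×3 = 48
  D2 (cap 20, load 17): N1, N3 — cost 9×12 + 8×12 = 204
  Shipping 252, fixed 272 → total 524.
  Any other capacity-feasible assignment to {D1, D2} ships for at least 252.
Compare {D1, D2, D3}: its best feasible assignment gives total 545.
Every other set of open sites that can feasibly serve all demand totals ≥ 545 even under its best assignment. Minimum: 524.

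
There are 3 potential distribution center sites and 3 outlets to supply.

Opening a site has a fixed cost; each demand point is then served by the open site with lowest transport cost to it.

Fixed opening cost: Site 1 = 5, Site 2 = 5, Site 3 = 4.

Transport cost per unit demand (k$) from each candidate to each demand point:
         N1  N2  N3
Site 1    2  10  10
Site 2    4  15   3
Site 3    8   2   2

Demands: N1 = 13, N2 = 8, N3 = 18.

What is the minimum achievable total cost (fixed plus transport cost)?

Open {Site 1, Site 3}: assign each demand point to its cheapest open site.
  N1→Site 1 13×2=26, N2→Site 3 8×2=16, N3→Site 3 18×2=36
  transport cost 78, fixed 9 → total 87.
Compare {Site 1, Site 2, Site 3}: transport cost 78 + fixed 14 = 92.
Compare {Site 2, Site 3}: transport cost 104 + fixed 9 = 113.
Compare {Site 3}: transport cost 156 + fixed 4 = 160.
All other subsets cost ≥ 92. Minimum total cost: 87.

87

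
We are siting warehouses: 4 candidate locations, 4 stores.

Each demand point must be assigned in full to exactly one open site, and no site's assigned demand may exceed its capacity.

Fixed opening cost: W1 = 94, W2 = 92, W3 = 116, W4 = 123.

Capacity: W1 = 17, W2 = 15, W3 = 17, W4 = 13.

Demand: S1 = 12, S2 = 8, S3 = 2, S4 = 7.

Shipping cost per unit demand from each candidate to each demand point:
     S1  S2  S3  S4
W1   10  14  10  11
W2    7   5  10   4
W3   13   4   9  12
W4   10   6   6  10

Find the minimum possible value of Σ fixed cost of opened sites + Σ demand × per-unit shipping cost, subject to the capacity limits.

394

Open {W1, W2}; cheapest assignment that respects the capacities:
  W1 (cap 17, load 14): S1, S3 — cost 12×10 + 2×10 = 140
  W2 (cap 15, load 15): S2, S4 — cost 8×5 + 7×4 = 68
  Shipping 208, fixed 186 → total 394.
  Any other capacity-feasible assignment to {W1, W2} ships for at least 208.
Compare {W2, W3}: its best feasible assignment gives total 426.
Compare {W1, W3}: its best feasible assignment gives total 464.
Every other set of open sites that can feasibly serve all demand totals ≥ 426 even under its best assignment. Minimum: 394.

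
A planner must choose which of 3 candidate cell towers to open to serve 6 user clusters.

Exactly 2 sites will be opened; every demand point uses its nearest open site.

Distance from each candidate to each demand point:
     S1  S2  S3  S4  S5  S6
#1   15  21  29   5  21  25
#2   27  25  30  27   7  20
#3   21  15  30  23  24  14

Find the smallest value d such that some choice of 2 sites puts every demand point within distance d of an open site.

29

Open {#1, #2}.
  Farthest demand point is S3 at distance 29 (to #1); all others are ≤ 29.
With {#1, #3} the worst case is 29.
With {#2, #3} the worst case is 30.
No size-2 selection achieves below 29.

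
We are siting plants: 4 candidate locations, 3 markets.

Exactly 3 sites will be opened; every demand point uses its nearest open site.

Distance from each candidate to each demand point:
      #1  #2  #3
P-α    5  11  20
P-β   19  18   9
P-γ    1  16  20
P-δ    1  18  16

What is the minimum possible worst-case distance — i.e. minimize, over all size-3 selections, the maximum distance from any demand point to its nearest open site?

Open {P-α, P-β, P-γ}.
  Farthest demand point is #2 at distance 11 (to P-α); all others are ≤ 11.
With {P-α, P-β, P-δ} the worst case is 11.
With {P-α, P-γ, P-δ} the worst case is 16.
No size-3 selection achieves below 11.

11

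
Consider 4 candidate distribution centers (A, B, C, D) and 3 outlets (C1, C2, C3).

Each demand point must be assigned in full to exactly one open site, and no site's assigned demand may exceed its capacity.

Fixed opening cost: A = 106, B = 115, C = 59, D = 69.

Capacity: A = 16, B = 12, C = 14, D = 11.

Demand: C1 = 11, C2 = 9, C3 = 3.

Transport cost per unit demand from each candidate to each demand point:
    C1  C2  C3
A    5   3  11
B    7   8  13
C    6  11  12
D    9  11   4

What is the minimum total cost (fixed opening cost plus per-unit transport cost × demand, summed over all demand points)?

291

Open {A, C}; cheapest assignment that respects the capacities:
  A (cap 16, load 12): C2, C3 — cost 9×3 + 3×11 = 60
  C (cap 14, load 11): C1 — cost 11×6 = 66
  Shipping 126, fixed 165 → total 291.
  Any other capacity-feasible assignment to {A, C} ships for at least 126.
Compare {C, D}: its best feasible assignment gives total 329.
Compare {A, D}: its best feasible assignment gives total 334.
Every other set of open sites that can feasibly serve all demand totals ≥ 329 even under its best assignment. Minimum: 291.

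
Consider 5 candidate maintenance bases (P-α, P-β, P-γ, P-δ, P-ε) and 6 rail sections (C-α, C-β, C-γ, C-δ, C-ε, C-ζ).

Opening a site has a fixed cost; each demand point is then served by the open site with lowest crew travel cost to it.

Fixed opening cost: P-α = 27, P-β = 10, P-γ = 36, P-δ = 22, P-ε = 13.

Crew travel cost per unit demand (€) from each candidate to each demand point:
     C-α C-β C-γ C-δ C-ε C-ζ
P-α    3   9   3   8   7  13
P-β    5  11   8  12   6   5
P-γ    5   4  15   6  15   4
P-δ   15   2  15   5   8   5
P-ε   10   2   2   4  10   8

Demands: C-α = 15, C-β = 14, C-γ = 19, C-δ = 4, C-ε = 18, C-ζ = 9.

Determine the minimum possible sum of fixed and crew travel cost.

330

Open {P-α, P-β, P-ε}: assign each demand point to its cheapest open site.
  C-α→P-α 15×3=45, C-β→P-ε 14×2=28, C-γ→P-ε 19×2=38, C-δ→P-ε 4×4=16, C-ε→P-β 18×6=108, C-ζ→P-β 9×5=45
  crew travel cost 280, fixed 50 → total 330.
Compare {P-β, P-ε}: crew travel cost 310 + fixed 23 = 333.
Compare {P-α, P-β, P-δ, P-ε}: crew travel cost 280 + fixed 72 = 352.
Compare {P-β, P-δ, P-ε}: crew travel cost 310 + fixed 45 = 355.
All other subsets cost ≥ 333. Minimum total cost: 330.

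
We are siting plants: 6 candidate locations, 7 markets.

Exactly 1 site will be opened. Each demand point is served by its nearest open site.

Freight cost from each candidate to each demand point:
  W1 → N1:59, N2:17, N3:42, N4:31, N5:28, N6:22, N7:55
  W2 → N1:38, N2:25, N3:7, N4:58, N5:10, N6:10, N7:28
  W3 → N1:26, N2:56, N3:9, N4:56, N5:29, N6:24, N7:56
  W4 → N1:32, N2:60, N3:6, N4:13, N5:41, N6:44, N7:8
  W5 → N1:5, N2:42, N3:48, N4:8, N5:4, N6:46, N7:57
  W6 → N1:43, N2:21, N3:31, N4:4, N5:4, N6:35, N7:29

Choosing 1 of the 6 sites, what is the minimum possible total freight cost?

167

Open {W6}.
  N1→W6 43, N2→W6 21, N3→W6 31, N4→W6 4, N5→W6 4, N6→W6 35, N7→W6 29  ⇒ total 167.
Compare {W2}: total 176.
Compare {W4}: total 204.
No size-1 selection does better; minimum is 167.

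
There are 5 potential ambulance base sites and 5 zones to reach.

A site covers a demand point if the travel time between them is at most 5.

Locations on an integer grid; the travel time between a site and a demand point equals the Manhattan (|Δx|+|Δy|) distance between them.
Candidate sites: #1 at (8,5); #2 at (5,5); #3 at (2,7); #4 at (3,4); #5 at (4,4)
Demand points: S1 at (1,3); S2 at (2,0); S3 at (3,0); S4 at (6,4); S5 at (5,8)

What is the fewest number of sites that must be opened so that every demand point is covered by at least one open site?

Coverage sets (demand points within 5 of each site):
  #1: {S4}
  #2: {S4, S5}
  #3: {S1, S5}
  #4: {S1, S2, S3, S4}
  #5: {S1, S3, S4, S5}
No single site covers all 5 demand points.
But {#2, #4} covers everything, so the minimum is 2.

2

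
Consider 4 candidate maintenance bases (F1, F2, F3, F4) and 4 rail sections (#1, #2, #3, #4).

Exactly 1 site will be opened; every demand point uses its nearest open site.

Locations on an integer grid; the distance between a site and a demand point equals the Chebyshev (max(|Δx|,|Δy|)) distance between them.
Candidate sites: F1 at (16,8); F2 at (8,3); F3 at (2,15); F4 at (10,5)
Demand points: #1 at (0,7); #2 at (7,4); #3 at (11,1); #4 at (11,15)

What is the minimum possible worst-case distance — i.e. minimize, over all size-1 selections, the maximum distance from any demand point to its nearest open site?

10

Open {F4}.
  Farthest demand point is #1 at distance 10 (to F4); all others are ≤ 10.
With {F2} the worst case is 12.
With {F3} the worst case is 14.
No size-1 selection achieves below 10.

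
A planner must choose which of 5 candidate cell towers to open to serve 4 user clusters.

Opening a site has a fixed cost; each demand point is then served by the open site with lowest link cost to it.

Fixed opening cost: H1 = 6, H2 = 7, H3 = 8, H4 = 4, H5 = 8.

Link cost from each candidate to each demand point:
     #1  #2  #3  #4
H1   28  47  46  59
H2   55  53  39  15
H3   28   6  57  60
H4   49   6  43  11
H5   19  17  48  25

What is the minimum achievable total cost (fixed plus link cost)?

91

Open {H4, H5}: assign each demand point to its cheapest open site.
  #1→H5 19, #2→H4 6, #3→H4 43, #4→H4 11
  link cost 79, fixed 12 → total 91.
Compare {H2, H4, H5}: link cost 75 + fixed 19 = 94.
Compare {H1, H4, H5}: link cost 79 + fixed 18 = 97.
Compare {H1, H4}: link cost 88 + fixed 10 = 98.
All other subsets cost ≥ 94. Minimum total cost: 91.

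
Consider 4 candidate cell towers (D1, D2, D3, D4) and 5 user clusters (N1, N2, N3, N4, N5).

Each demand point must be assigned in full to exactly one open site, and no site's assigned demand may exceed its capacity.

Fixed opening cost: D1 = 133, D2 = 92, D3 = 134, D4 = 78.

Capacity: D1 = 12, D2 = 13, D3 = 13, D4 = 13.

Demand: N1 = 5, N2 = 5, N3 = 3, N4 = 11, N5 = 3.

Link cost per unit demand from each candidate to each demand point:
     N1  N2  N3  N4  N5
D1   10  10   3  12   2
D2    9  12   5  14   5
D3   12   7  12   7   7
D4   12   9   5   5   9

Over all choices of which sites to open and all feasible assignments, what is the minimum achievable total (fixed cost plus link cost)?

Open {D1, D2, D4}; cheapest assignment that respects the capacities:
  D1 (cap 12, load 11): N2, N3, N5 — cost 5×10 + 3×3 + 3×2 = 65
  D2 (cap 13, load 5): N1 — cost 5×9 = 45
  D4 (cap 13, load 11): N4 — cost 11×5 = 55
  Shipping 165, fixed 303 → total 468.
  Any other capacity-feasible assignment to {D1, D2, D4} ships for at least 165.
Compare {D2, D3, D4}: its best feasible assignment gives total 469.
Compare {D1, D3, D4}: its best feasible assignment gives total 500.
Every other set of open sites that can feasibly serve all demand totals ≥ 469 even under its best assignment. Minimum: 468.

468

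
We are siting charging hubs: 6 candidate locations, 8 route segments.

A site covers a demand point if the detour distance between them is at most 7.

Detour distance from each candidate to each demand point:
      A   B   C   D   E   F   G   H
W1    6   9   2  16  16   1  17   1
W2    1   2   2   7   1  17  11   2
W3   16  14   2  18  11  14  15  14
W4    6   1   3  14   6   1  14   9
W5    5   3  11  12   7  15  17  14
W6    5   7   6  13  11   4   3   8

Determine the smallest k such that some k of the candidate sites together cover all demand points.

Coverage sets (demand points within 7 of each site):
  W1: {A, C, F, H}
  W2: {A, B, C, D, E, H}
  W3: {C}
  W4: {A, B, C, E, F}
  W5: {A, B, E}
  W6: {A, B, C, F, G}
No single site covers all 8 demand points.
But {W2, W6} covers everything, so the minimum is 2.

2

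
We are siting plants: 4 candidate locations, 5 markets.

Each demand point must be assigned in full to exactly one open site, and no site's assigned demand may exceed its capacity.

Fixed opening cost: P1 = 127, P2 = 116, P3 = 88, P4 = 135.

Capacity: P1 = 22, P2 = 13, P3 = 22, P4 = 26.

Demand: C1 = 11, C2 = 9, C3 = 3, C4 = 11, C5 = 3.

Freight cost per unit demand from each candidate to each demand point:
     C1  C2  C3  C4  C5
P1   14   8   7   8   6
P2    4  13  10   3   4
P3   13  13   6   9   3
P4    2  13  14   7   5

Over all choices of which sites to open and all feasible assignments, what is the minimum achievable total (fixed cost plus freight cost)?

466

Open {P3, P4}; cheapest assignment that respects the capacities:
  P3 (cap 22, load 15): C2, C3, C5 — cost 9×13 + 3×6 + 3×3 = 144
  P4 (cap 26, load 22): C1, C4 — cost 11×2 + 11×7 = 99
  Shipping 243, fixed 223 → total 466.
  Any other capacity-feasible assignment to {P3, P4} ships for at least 243.
Compare {P1, P4}: its best feasible assignment gives total 469.
Compare {P2, P4}: its best feasible assignment gives total 480.
Every other set of open sites that can feasibly serve all demand totals ≥ 469 even under its best assignment. Minimum: 466.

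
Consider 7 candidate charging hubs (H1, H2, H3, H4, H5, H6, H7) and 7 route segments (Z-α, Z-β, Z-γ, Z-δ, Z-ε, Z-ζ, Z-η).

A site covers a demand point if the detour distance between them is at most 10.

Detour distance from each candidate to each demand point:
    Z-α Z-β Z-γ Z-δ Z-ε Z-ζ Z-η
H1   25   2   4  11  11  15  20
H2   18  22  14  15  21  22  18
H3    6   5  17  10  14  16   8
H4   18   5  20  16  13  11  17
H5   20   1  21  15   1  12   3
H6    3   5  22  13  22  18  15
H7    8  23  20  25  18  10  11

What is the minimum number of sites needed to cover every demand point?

4

Coverage sets (demand points within 10 of each site):
  H1: {Z-β, Z-γ}
  H2: {}
  H3: {Z-α, Z-β, Z-δ, Z-η}
  H4: {Z-β}
  H5: {Z-β, Z-ε, Z-η}
  H6: {Z-α, Z-β}
  H7: {Z-α, Z-ζ}
No 3 sites suffice: every size-3 union leaves at least one demand point uncovered.
But {H1, H3, H5, H7} covers everything, so the minimum is 4.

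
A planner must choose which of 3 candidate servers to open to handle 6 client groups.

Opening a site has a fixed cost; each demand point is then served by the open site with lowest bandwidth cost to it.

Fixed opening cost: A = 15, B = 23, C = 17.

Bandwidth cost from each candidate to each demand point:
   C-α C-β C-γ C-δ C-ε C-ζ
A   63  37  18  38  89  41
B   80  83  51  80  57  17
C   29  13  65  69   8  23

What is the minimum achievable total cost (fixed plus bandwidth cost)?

Open {A, C}: assign each demand point to its cheapest open site.
  C-α→C 29, C-β→C 13, C-γ→A 18, C-δ→A 38, C-ε→C 8, C-ζ→C 23
  bandwidth cost 129, fixed 32 → total 161.
Compare {A, B, C}: bandwidth cost 123 + fixed 55 = 178.
Compare {C}: bandwidth cost 207 + fixed 17 = 224.
Compare {B, C}: bandwidth cost 187 + fixed 40 = 227.
All other subsets cost ≥ 178. Minimum total cost: 161.

161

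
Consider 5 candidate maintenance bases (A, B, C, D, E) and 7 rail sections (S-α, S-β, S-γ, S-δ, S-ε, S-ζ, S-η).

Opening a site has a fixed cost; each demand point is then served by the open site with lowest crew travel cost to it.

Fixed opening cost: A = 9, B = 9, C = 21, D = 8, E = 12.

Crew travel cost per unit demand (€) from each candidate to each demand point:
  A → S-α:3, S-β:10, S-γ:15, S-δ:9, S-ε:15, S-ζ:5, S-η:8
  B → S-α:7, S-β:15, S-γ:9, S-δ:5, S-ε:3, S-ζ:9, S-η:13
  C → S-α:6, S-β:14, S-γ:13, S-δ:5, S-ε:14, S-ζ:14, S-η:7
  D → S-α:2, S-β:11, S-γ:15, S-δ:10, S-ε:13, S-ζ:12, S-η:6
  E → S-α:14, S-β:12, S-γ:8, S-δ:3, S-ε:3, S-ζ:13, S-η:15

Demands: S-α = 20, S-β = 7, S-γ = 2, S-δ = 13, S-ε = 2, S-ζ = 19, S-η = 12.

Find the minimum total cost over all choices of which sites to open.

367

Open {A, D, E}: assign each demand point to its cheapest open site.
  S-α→D 20×2=40, S-β→A 7×10=70, S-γ→E 2×8=16, S-δ→E 13×3=39, S-ε→E 2×3=6, S-ζ→A 19×5=95, S-η→D 12×6=72
  crew travel cost 338, fixed 29 → total 367.
Compare {A, B, D, E}: crew travel cost 338 + fixed 38 = 376.
Compare {A, C, D, E}: crew travel cost 338 + fixed 50 = 388.
Compare {A, B, D}: crew travel cost 366 + fixed 26 = 392.
All other subsets cost ≥ 376. Minimum total cost: 367.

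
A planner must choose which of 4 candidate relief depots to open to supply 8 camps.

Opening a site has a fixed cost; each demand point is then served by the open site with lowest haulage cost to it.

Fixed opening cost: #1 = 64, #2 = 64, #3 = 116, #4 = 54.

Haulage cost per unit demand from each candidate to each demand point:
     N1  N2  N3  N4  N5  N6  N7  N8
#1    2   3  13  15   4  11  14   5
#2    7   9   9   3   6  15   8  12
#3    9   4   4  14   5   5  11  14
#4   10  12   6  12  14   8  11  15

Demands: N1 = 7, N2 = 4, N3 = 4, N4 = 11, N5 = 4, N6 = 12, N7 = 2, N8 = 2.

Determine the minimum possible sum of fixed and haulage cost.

397

Open {#1, #2}: assign each demand point to its cheapest open site.
  N1→#1 7×2=14, N2→#1 4×3=12, N3→#2 4×9=36, N4→#2 11×3=33, N5→#1 4×4=16, N6→#1 12×11=132, N7→#2 2×8=16, N8→#1 2×5=10
  haulage cost 269, fixed 128 → total 397.
Compare {#1, #2, #4}: haulage cost 221 + fixed 182 = 403.
Compare {#2, #3}: haulage cost 234 + fixed 180 = 414.
Compare {#2, #4}: haulage cost 302 + fixed 118 = 420.
All other subsets cost ≥ 403. Minimum total cost: 397.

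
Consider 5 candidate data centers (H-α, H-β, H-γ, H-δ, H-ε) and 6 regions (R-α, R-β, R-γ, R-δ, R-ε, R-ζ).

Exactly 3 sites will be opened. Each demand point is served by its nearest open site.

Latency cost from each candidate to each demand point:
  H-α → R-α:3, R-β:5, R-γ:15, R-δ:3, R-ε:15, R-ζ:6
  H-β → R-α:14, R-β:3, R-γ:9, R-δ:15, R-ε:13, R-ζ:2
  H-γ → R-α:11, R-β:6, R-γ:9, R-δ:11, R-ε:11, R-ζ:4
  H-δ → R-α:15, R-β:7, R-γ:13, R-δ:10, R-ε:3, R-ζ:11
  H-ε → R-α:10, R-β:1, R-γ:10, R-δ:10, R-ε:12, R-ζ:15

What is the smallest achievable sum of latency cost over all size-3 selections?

23

Open {H-α, H-β, H-δ}.
  R-α→H-α 3, R-β→H-β 3, R-γ→H-β 9, R-δ→H-α 3, R-ε→H-δ 3, R-ζ→H-β 2  ⇒ total 23.
Compare {H-α, H-δ, H-ε}: total 26.
Compare {H-α, H-γ, H-δ}: total 27.
No size-3 selection does better; minimum is 23.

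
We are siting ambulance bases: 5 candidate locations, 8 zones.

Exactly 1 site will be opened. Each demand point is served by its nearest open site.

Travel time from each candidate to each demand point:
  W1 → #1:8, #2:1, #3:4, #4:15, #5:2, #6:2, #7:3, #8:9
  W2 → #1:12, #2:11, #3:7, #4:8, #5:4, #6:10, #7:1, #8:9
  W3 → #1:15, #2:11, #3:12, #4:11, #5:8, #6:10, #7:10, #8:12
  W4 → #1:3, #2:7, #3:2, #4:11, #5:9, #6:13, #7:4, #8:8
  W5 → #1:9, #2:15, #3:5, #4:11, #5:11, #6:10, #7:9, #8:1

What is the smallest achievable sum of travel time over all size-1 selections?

Open {W1}.
  #1→W1 8, #2→W1 1, #3→W1 4, #4→W1 15, #5→W1 2, #6→W1 2, #7→W1 3, #8→W1 9  ⇒ total 44.
Compare {W4}: total 57.
Compare {W2}: total 62.
No size-1 selection does better; minimum is 44.

44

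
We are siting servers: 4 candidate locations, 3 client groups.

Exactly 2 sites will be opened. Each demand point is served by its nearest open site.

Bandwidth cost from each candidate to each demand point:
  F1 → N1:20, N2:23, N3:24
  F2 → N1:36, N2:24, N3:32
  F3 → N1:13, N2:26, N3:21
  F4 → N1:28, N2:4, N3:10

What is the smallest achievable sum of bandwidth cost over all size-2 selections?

27

Open {F3, F4}.
  N1→F3 13, N2→F4 4, N3→F4 10  ⇒ total 27.
Compare {F1, F4}: total 34.
Compare {F2, F4}: total 42.
No size-2 selection does better; minimum is 27.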